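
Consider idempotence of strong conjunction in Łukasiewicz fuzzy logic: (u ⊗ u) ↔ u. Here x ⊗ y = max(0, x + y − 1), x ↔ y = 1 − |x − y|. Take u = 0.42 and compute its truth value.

u ⊗ u = max(0, 0.42 + 0.42 − 1) = max(0, -0.16) = 0.00
(u ⊗ u) ↔ u = 1 − |0.00 − 0.42| = 1 − 0.42 = 0.58
(The value 0.58 < 1 shows this instance is not satisfied; fails in Ł∞ since a ⊗ a = max(0, 2a−1) ≠ a in general.)

0.58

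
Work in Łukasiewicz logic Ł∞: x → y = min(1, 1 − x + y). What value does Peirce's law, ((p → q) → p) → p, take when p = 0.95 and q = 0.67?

0.95

p → q = min(1, 1 − 0.95 + 0.67) = min(1, 0.72) = 0.72
(p → q) → p = min(1, 1 − 0.72 + 0.95) = min(1, 1.23) = 1.00
((p → q) → p) → p = min(1, 1 − 1.00 + 0.95) = min(1, 0.95) = 0.95
(The value 0.95 < 1 shows this instance is not satisfied; not a Ł∞-tautology in general.)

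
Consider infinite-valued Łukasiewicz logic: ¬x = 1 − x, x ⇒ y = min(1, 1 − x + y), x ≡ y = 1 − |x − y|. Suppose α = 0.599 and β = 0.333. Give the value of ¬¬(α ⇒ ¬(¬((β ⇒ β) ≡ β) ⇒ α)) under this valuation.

β ⇒ β = min(1, 1 − 0.333 + 0.333) = min(1, 1.000) = 1.000
(β ⇒ β) ≡ β = 1 − |1.000 − 0.333| = 1 − 0.667 = 0.333
¬((β ⇒ β) ≡ β) = 1 − 0.333 = 0.667
¬((β ⇒ β) ≡ β) ⇒ α = min(1, 1 − 0.667 + 0.599) = min(1, 0.932) = 0.932
¬(¬((β ⇒ β) ≡ β) ⇒ α) = 1 − 0.932 = 0.068
α ⇒ ¬(¬((β ⇒ β) ≡ β) ⇒ α) = min(1, 1 − 0.599 + 0.068) = min(1, 0.469) = 0.469
¬(α ⇒ ¬(¬((β ⇒ β) ≡ β) ⇒ α)) = 1 − 0.469 = 0.531
¬¬(α ⇒ ¬(¬((β ⇒ β) ≡ β) ⇒ α)) = 1 − 0.531 = 0.469

0.469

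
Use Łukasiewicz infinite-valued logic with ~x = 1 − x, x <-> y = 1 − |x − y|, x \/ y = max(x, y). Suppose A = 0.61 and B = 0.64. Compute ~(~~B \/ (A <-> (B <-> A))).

0.36

~B = 1 − 0.64 = 0.36
~~B = 1 − 0.36 = 0.64
B <-> A = 1 − |0.64 − 0.61| = 1 − 0.03 = 0.97
A <-> (B <-> A) = 1 − |0.61 − 0.97| = 1 − 0.36 = 0.64
~~B \/ (A <-> (B <-> A)) = max(0.64, 0.64) = 0.64
~(~~B \/ (A <-> (B <-> A))) = 1 − 0.64 = 0.36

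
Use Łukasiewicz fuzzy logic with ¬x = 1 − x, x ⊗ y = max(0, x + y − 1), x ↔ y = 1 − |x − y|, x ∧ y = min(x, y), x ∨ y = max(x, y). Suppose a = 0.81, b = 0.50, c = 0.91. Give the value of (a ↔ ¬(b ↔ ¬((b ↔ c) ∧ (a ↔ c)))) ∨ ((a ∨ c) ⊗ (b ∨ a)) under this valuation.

0.72

b ↔ c = 1 − |0.50 − 0.91| = 1 − 0.41 = 0.59
a ↔ c = 1 − |0.81 − 0.91| = 1 − 0.10 = 0.90
(b ↔ c) ∧ (a ↔ c) = min(0.59, 0.90) = 0.59
¬((b ↔ c) ∧ (a ↔ c)) = 1 − 0.59 = 0.41
b ↔ ¬((b ↔ c) ∧ (a ↔ c)) = 1 − |0.50 − 0.41| = 1 − 0.09 = 0.91
¬(b ↔ ¬((b ↔ c) ∧ (a ↔ c))) = 1 − 0.91 = 0.09
a ↔ ¬(b ↔ ¬((b ↔ c) ∧ (a ↔ c))) = 1 − |0.81 − 0.09| = 1 − 0.72 = 0.28
a ∨ c = max(0.81, 0.91) = 0.91
b ∨ a = max(0.50, 0.81) = 0.81
(a ∨ c) ⊗ (b ∨ a) = max(0, 0.91 + 0.81 − 1) = max(0, 0.72) = 0.72
(a ↔ ¬(b ↔ ¬((b ↔ c) ∧ (a ↔ c)))) ∨ ((a ∨ c) ⊗ (b ∨ a)) = max(0.28, 0.72) = 0.72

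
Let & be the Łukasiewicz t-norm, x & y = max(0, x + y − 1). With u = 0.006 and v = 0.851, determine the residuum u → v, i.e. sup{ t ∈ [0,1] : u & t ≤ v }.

1.000

The residuum of the Łukasiewicz t-norm gives the supremum: min(1, 1 − 0.006 + 0.851).
1 − 0.006 + 0.851 = 1.845, so t = min(1, 1.845) = 1.000.
Check: 0.006 & 1.000 = max(0, 0.006) = 0.006 ≤ 0.851.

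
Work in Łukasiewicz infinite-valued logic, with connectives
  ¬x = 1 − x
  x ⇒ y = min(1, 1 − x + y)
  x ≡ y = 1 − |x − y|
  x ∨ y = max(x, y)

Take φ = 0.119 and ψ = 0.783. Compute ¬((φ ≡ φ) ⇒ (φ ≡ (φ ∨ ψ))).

0.664

φ ≡ φ = 1 − |0.119 − 0.119| = 1 − 0.000 = 1.000
φ ∨ ψ = max(0.119, 0.783) = 0.783
φ ≡ (φ ∨ ψ) = 1 − |0.119 − 0.783| = 1 − 0.664 = 0.336
(φ ≡ φ) ⇒ (φ ≡ (φ ∨ ψ)) = min(1, 1 − 1.000 + 0.336) = min(1, 0.336) = 0.336
¬((φ ≡ φ) ⇒ (φ ≡ (φ ∨ ψ))) = 1 − 0.336 = 0.664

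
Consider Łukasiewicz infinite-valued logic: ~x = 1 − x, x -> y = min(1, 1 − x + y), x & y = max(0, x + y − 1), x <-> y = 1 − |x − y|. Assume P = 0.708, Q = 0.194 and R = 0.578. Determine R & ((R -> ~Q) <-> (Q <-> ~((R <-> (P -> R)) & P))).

0.188

~Q = 1 − 0.194 = 0.806
R -> ~Q = min(1, 1 − 0.578 + 0.806) = min(1, 1.228) = 1.000
P -> R = min(1, 1 − 0.708 + 0.578) = min(1, 0.870) = 0.870
R <-> (P -> R) = 1 − |0.578 − 0.870| = 1 − 0.292 = 0.708
(R <-> (P -> R)) & P = max(0, 0.708 + 0.708 − 1) = max(0, 0.416) = 0.416
~((R <-> (P -> R)) & P) = 1 − 0.416 = 0.584
Q <-> ~((R <-> (P -> R)) & P) = 1 − |0.194 − 0.584| = 1 − 0.390 = 0.610
(R -> ~Q) <-> (Q <-> ~((R <-> (P -> R)) & P)) = 1 − |1.000 − 0.610| = 1 − 0.390 = 0.610
R & ((R -> ~Q) <-> (Q <-> ~((R <-> (P -> R)) & P))) = max(0, 0.578 + 0.610 − 1) = max(0, 0.188) = 0.188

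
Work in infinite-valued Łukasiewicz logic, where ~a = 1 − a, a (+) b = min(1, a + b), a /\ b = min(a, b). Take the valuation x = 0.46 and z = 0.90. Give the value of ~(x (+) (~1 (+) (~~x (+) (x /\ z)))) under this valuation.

0.00

~1 = 1 − 1.00 = 0.00
~x = 1 − 0.46 = 0.54
~~x = 1 − 0.54 = 0.46
x /\ z = min(0.46, 0.90) = 0.46
~~x (+) (x /\ z) = min(1, 0.46 + 0.46) = min(1, 0.92) = 0.92
~1 (+) (~~x (+) (x /\ z)) = min(1, 0.00 + 0.92) = min(1, 0.92) = 0.92
x (+) (~1 (+) (~~x (+) (x /\ z))) = min(1, 0.46 + 0.92) = min(1, 1.38) = 1.00
~(x (+) (~1 (+) (~~x (+) (x /\ z)))) = 1 − 1.00 = 0.00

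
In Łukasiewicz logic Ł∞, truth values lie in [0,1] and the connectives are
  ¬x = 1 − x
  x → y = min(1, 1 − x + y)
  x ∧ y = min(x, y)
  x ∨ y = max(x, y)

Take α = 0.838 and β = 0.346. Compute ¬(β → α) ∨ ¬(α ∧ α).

0.162

β → α = min(1, 1 − 0.346 + 0.838) = min(1, 1.492) = 1.000
¬(β → α) = 1 − 1.000 = 0.000
α ∧ α = min(0.838, 0.838) = 0.838
¬(α ∧ α) = 1 − 0.838 = 0.162
¬(β → α) ∨ ¬(α ∧ α) = max(0.000, 0.162) = 0.162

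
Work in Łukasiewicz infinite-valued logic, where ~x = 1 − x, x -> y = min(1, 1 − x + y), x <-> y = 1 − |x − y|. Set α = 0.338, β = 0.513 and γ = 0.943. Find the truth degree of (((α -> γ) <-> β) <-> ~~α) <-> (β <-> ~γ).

α -> γ = min(1, 1 − 0.338 + 0.943) = min(1, 1.605) = 1.000
(α -> γ) <-> β = 1 − |1.000 − 0.513| = 1 − 0.487 = 0.513
~α = 1 − 0.338 = 0.662
~~α = 1 − 0.662 = 0.338
((α -> γ) <-> β) <-> ~~α = 1 − |0.513 − 0.338| = 1 − 0.175 = 0.825
~γ = 1 − 0.943 = 0.057
β <-> ~γ = 1 − |0.513 − 0.057| = 1 − 0.456 = 0.544
(((α -> γ) <-> β) <-> ~~α) <-> (β <-> ~γ) = 1 − |0.825 − 0.544| = 1 − 0.281 = 0.719

0.719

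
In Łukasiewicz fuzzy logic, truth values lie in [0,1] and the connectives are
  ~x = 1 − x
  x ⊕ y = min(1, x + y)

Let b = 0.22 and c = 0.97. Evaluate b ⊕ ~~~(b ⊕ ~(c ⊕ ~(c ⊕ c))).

0.97

c ⊕ c = min(1, 0.97 + 0.97) = min(1, 1.94) = 1.00
~(c ⊕ c) = 1 − 1.00 = 0.00
c ⊕ ~(c ⊕ c) = min(1, 0.97 + 0.00) = min(1, 0.97) = 0.97
~(c ⊕ ~(c ⊕ c)) = 1 − 0.97 = 0.03
b ⊕ ~(c ⊕ ~(c ⊕ c)) = min(1, 0.22 + 0.03) = min(1, 0.25) = 0.25
~(b ⊕ ~(c ⊕ ~(c ⊕ c))) = 1 − 0.25 = 0.75
~~(b ⊕ ~(c ⊕ ~(c ⊕ c))) = 1 − 0.75 = 0.25
~~~(b ⊕ ~(c ⊕ ~(c ⊕ c))) = 1 − 0.25 = 0.75
b ⊕ ~~~(b ⊕ ~(c ⊕ ~(c ⊕ c))) = min(1, 0.22 + 0.75) = min(1, 0.97) = 0.97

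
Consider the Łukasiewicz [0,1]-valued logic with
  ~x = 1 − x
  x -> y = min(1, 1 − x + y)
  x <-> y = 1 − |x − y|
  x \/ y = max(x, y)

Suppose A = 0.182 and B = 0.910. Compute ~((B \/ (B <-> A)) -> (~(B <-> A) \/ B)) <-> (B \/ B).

B <-> A = 1 − |0.910 − 0.182| = 1 − 0.728 = 0.272
B \/ (B <-> A) = max(0.910, 0.272) = 0.910
~(B <-> A) = 1 − 0.272 = 0.728
~(B <-> A) \/ B = max(0.728, 0.910) = 0.910
(B \/ (B <-> A)) -> (~(B <-> A) \/ B) = min(1, 1 − 0.910 + 0.910) = min(1, 1.000) = 1.000
~((B \/ (B <-> A)) -> (~(B <-> A) \/ B)) = 1 − 1.000 = 0.000
B \/ B = max(0.910, 0.910) = 0.910
~((B \/ (B <-> A)) -> (~(B <-> A) \/ B)) <-> (B \/ B) = 1 − |0.000 − 0.910| = 1 − 0.910 = 0.090

0.090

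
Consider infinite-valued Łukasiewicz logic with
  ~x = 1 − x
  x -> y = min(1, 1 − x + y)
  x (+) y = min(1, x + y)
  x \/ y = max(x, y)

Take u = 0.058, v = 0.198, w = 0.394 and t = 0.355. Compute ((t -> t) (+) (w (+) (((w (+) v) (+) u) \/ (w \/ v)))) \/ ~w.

1.000

t -> t = min(1, 1 − 0.355 + 0.355) = min(1, 1.000) = 1.000
w (+) v = min(1, 0.394 + 0.198) = min(1, 0.592) = 0.592
(w (+) v) (+) u = min(1, 0.592 + 0.058) = min(1, 0.650) = 0.650
w \/ v = max(0.394, 0.198) = 0.394
((w (+) v) (+) u) \/ (w \/ v) = max(0.650, 0.394) = 0.650
w (+) (((w (+) v) (+) u) \/ (w \/ v)) = min(1, 0.394 + 0.650) = min(1, 1.044) = 1.000
(t -> t) (+) (w (+) (((w (+) v) (+) u) \/ (w \/ v))) = min(1, 1.000 + 1.000) = min(1, 2.000) = 1.000
~w = 1 − 0.394 = 0.606
((t -> t) (+) (w (+) (((w (+) v) (+) u) \/ (w \/ v)))) \/ ~w = max(1.000, 0.606) = 1.000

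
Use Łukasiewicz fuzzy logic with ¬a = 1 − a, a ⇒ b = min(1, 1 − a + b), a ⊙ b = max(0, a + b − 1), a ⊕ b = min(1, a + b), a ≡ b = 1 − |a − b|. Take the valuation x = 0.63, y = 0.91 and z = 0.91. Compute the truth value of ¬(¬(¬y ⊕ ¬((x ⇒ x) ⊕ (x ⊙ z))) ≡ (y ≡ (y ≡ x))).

0.10

¬y = 1 − 0.91 = 0.09
x ⇒ x = min(1, 1 − 0.63 + 0.63) = min(1, 1.00) = 1.00
x ⊙ z = max(0, 0.63 + 0.91 − 1) = max(0, 0.54) = 0.54
(x ⇒ x) ⊕ (x ⊙ z) = min(1, 1.00 + 0.54) = min(1, 1.54) = 1.00
¬((x ⇒ x) ⊕ (x ⊙ z)) = 1 − 1.00 = 0.00
¬y ⊕ ¬((x ⇒ x) ⊕ (x ⊙ z)) = min(1, 0.09 + 0.00) = min(1, 0.09) = 0.09
¬(¬y ⊕ ¬((x ⇒ x) ⊕ (x ⊙ z))) = 1 − 0.09 = 0.91
y ≡ x = 1 − |0.91 − 0.63| = 1 − 0.28 = 0.72
y ≡ (y ≡ x) = 1 − |0.91 − 0.72| = 1 − 0.19 = 0.81
¬(¬y ⊕ ¬((x ⇒ x) ⊕ (x ⊙ z))) ≡ (y ≡ (y ≡ x)) = 1 − |0.91 − 0.81| = 1 − 0.10 = 0.90
¬(¬(¬y ⊕ ¬((x ⇒ x) ⊕ (x ⊙ z))) ≡ (y ≡ (y ≡ x))) = 1 − 0.90 = 0.10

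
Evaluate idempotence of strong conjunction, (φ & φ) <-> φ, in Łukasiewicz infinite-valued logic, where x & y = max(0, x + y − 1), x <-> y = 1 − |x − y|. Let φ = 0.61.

0.61

φ & φ = max(0, 0.61 + 0.61 − 1) = max(0, 0.22) = 0.22
(φ & φ) <-> φ = 1 − |0.22 − 0.61| = 1 − 0.39 = 0.61
(The value 0.61 < 1 shows this instance is not satisfied; fails in Ł∞ since a ⊗ a = max(0, 2a−1) ≠ a in general.)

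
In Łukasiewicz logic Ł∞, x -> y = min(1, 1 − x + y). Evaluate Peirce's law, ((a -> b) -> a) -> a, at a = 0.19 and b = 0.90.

a -> b = min(1, 1 − 0.19 + 0.90) = min(1, 1.71) = 1.00
(a -> b) -> a = min(1, 1 − 1.00 + 0.19) = min(1, 0.19) = 0.19
((a -> b) -> a) -> a = min(1, 1 − 0.19 + 0.19) = min(1, 1.00) = 1.00

1.00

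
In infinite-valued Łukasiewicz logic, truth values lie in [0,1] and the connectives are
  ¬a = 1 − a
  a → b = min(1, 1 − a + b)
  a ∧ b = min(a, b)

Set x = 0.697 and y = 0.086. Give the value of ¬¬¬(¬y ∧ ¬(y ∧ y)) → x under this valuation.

¬y = 1 − 0.086 = 0.914
y ∧ y = min(0.086, 0.086) = 0.086
¬(y ∧ y) = 1 − 0.086 = 0.914
¬y ∧ ¬(y ∧ y) = min(0.914, 0.914) = 0.914
¬(¬y ∧ ¬(y ∧ y)) = 1 − 0.914 = 0.086
¬¬(¬y ∧ ¬(y ∧ y)) = 1 − 0.086 = 0.914
¬¬¬(¬y ∧ ¬(y ∧ y)) = 1 − 0.914 = 0.086
¬¬¬(¬y ∧ ¬(y ∧ y)) → x = min(1, 1 − 0.086 + 0.697) = min(1, 1.611) = 1.000

1.000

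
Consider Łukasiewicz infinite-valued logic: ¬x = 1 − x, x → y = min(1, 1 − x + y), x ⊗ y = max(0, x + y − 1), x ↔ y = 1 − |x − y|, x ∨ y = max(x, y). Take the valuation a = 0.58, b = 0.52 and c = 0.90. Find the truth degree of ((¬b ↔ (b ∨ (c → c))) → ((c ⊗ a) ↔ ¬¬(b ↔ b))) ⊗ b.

¬b = 1 − 0.52 = 0.48
c → c = min(1, 1 − 0.90 + 0.90) = min(1, 1.00) = 1.00
b ∨ (c → c) = max(0.52, 1.00) = 1.00
¬b ↔ (b ∨ (c → c)) = 1 − |0.48 − 1.00| = 1 − 0.52 = 0.48
c ⊗ a = max(0, 0.90 + 0.58 − 1) = max(0, 0.48) = 0.48
b ↔ b = 1 − |0.52 − 0.52| = 1 − 0.00 = 1.00
¬(b ↔ b) = 1 − 1.00 = 0.00
¬¬(b ↔ b) = 1 − 0.00 = 1.00
(c ⊗ a) ↔ ¬¬(b ↔ b) = 1 − |0.48 − 1.00| = 1 − 0.52 = 0.48
(¬b ↔ (b ∨ (c → c))) → ((c ⊗ a) ↔ ¬¬(b ↔ b)) = min(1, 1 − 0.48 + 0.48) = min(1, 1.00) = 1.00
((¬b ↔ (b ∨ (c → c))) → ((c ⊗ a) ↔ ¬¬(b ↔ b))) ⊗ b = max(0, 1.00 + 0.52 − 1) = max(0, 0.52) = 0.52

0.52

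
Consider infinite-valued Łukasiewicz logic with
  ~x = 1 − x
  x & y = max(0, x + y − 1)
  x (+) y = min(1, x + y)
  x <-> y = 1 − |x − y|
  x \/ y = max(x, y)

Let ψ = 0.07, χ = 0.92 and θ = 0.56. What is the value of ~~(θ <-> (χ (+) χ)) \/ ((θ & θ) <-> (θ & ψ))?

0.88

χ (+) χ = min(1, 0.92 + 0.92) = min(1, 1.84) = 1.00
θ <-> (χ (+) χ) = 1 − |0.56 − 1.00| = 1 − 0.44 = 0.56
~(θ <-> (χ (+) χ)) = 1 − 0.56 = 0.44
~~(θ <-> (χ (+) χ)) = 1 − 0.44 = 0.56
θ & θ = max(0, 0.56 + 0.56 − 1) = max(0, 0.12) = 0.12
θ & ψ = max(0, 0.56 + 0.07 − 1) = max(0, -0.37) = 0.00
(θ & θ) <-> (θ & ψ) = 1 − |0.12 − 0.00| = 1 − 0.12 = 0.88
~~(θ <-> (χ (+) χ)) \/ ((θ & θ) <-> (θ & ψ)) = max(0.56, 0.88) = 0.88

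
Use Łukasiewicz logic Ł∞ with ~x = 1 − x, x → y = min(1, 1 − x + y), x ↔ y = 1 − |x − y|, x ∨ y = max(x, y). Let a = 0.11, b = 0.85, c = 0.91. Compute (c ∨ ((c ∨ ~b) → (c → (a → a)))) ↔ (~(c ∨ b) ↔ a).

0.98

~b = 1 − 0.85 = 0.15
c ∨ ~b = max(0.91, 0.15) = 0.91
a → a = min(1, 1 − 0.11 + 0.11) = min(1, 1.00) = 1.00
c → (a → a) = min(1, 1 − 0.91 + 1.00) = min(1, 1.09) = 1.00
(c ∨ ~b) → (c → (a → a)) = min(1, 1 − 0.91 + 1.00) = min(1, 1.09) = 1.00
c ∨ ((c ∨ ~b) → (c → (a → a))) = max(0.91, 1.00) = 1.00
c ∨ b = max(0.91, 0.85) = 0.91
~(c ∨ b) = 1 − 0.91 = 0.09
~(c ∨ b) ↔ a = 1 − |0.09 − 0.11| = 1 − 0.02 = 0.98
(c ∨ ((c ∨ ~b) → (c → (a → a)))) ↔ (~(c ∨ b) ↔ a) = 1 − |1.00 − 0.98| = 1 − 0.02 = 0.98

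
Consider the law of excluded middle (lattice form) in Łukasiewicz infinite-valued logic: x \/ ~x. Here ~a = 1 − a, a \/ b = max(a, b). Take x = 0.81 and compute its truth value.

~x = 1 − 0.81 = 0.19
x \/ ~x = max(0.81, 0.19) = 0.81
(The value 0.81 < 1 shows this instance is not satisfied; not a Ł∞-tautology — its value is max(a, 1−a).)

0.81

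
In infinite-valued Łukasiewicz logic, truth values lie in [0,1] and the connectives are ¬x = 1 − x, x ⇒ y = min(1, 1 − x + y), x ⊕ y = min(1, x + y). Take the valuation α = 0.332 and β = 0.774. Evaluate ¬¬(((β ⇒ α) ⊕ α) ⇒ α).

β ⇒ α = min(1, 1 − 0.774 + 0.332) = min(1, 0.558) = 0.558
(β ⇒ α) ⊕ α = min(1, 0.558 + 0.332) = min(1, 0.890) = 0.890
((β ⇒ α) ⊕ α) ⇒ α = min(1, 1 − 0.890 + 0.332) = min(1, 0.442) = 0.442
¬(((β ⇒ α) ⊕ α) ⇒ α) = 1 − 0.442 = 0.558
¬¬(((β ⇒ α) ⊕ α) ⇒ α) = 1 − 0.558 = 0.442

0.442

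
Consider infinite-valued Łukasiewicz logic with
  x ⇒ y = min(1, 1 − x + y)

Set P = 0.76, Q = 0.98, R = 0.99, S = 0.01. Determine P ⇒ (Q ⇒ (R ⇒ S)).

R ⇒ S = min(1, 1 − 0.99 + 0.01) = min(1, 0.02) = 0.02
Q ⇒ (R ⇒ S) = min(1, 1 − 0.98 + 0.02) = min(1, 0.04) = 0.04
P ⇒ (Q ⇒ (R ⇒ S)) = min(1, 1 − 0.76 + 0.04) = min(1, 0.28) = 0.28

0.28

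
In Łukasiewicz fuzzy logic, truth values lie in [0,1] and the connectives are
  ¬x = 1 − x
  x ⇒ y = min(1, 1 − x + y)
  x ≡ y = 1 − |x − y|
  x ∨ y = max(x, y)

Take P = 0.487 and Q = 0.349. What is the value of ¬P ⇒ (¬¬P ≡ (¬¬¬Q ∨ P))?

1.000

¬P = 1 − 0.487 = 0.513
¬¬P = 1 − 0.513 = 0.487
¬Q = 1 − 0.349 = 0.651
¬¬Q = 1 − 0.651 = 0.349
¬¬¬Q = 1 − 0.349 = 0.651
¬¬¬Q ∨ P = max(0.651, 0.487) = 0.651
¬¬P ≡ (¬¬¬Q ∨ P) = 1 − |0.487 − 0.651| = 1 − 0.164 = 0.836
¬P ⇒ (¬¬P ≡ (¬¬¬Q ∨ P)) = min(1, 1 − 0.513 + 0.836) = min(1, 1.323) = 1.000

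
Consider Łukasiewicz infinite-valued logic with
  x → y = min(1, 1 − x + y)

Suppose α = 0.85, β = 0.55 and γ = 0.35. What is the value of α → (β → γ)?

β → γ = min(1, 1 − 0.55 + 0.35) = min(1, 0.80) = 0.80
α → (β → γ) = min(1, 1 − 0.85 + 0.80) = min(1, 0.95) = 0.95

0.95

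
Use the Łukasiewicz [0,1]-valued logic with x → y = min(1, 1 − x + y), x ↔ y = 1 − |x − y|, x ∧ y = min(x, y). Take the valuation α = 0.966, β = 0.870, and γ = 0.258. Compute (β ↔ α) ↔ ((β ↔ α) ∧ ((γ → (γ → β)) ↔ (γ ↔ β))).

β ↔ α = 1 − |0.870 − 0.966| = 1 − 0.096 = 0.904
γ → β = min(1, 1 − 0.258 + 0.870) = min(1, 1.612) = 1.000
γ → (γ → β) = min(1, 1 − 0.258 + 1.000) = min(1, 1.742) = 1.000
γ ↔ β = 1 − |0.258 − 0.870| = 1 − 0.612 = 0.388
(γ → (γ → β)) ↔ (γ ↔ β) = 1 − |1.000 − 0.388| = 1 − 0.612 = 0.388
(β ↔ α) ∧ ((γ → (γ → β)) ↔ (γ ↔ β)) = min(0.904, 0.388) = 0.388
(β ↔ α) ↔ ((β ↔ α) ∧ ((γ → (γ → β)) ↔ (γ ↔ β))) = 1 − |0.904 − 0.388| = 1 − 0.516 = 0.484

0.484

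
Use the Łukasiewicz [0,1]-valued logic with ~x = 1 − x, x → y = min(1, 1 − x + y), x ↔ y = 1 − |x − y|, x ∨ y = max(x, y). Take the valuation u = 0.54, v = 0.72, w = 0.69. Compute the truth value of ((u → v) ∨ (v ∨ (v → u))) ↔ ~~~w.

0.31

u → v = min(1, 1 − 0.54 + 0.72) = min(1, 1.18) = 1.00
v → u = min(1, 1 − 0.72 + 0.54) = min(1, 0.82) = 0.82
v ∨ (v → u) = max(0.72, 0.82) = 0.82
(u → v) ∨ (v ∨ (v → u)) = max(1.00, 0.82) = 1.00
~w = 1 − 0.69 = 0.31
~~w = 1 − 0.31 = 0.69
~~~w = 1 − 0.69 = 0.31
((u → v) ∨ (v ∨ (v → u))) ↔ ~~~w = 1 − |1.00 − 0.31| = 1 − 0.69 = 0.31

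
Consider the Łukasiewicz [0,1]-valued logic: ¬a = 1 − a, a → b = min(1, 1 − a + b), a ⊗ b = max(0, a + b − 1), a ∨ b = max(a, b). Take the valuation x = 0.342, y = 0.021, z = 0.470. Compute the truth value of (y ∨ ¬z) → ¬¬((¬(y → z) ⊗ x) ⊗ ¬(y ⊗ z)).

¬z = 1 − 0.470 = 0.530
y ∨ ¬z = max(0.021, 0.530) = 0.530
y → z = min(1, 1 − 0.021 + 0.470) = min(1, 1.449) = 1.000
¬(y → z) = 1 − 1.000 = 0.000
¬(y → z) ⊗ x = max(0, 0.000 + 0.342 − 1) = max(0, -0.658) = 0.000
y ⊗ z = max(0, 0.021 + 0.470 − 1) = max(0, -0.509) = 0.000
¬(y ⊗ z) = 1 − 0.000 = 1.000
(¬(y → z) ⊗ x) ⊗ ¬(y ⊗ z) = max(0, 0.000 + 1.000 − 1) = max(0, 0.000) = 0.000
¬((¬(y → z) ⊗ x) ⊗ ¬(y ⊗ z)) = 1 − 0.000 = 1.000
¬¬((¬(y → z) ⊗ x) ⊗ ¬(y ⊗ z)) = 1 − 1.000 = 0.000
(y ∨ ¬z) → ¬¬((¬(y → z) ⊗ x) ⊗ ¬(y ⊗ z)) = min(1, 1 − 0.530 + 0.000) = min(1, 0.470) = 0.470

0.470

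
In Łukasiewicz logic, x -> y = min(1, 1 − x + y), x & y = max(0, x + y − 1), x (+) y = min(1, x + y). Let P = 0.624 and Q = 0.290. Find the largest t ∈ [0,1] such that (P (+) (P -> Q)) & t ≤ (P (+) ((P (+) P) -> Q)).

0.914

P -> Q = min(1, 1 − 0.624 + 0.290) = min(1, 0.666) = 0.666
P (+) (P -> Q) = min(1, 0.624 + 0.666) = min(1, 1.290) = 1.000
So the left factor is P (+) (P -> Q) = 1.000.
P (+) P = min(1, 0.624 + 0.624) = min(1, 1.248) = 1.000
(P (+) P) -> Q = min(1, 1 − 1.000 + 0.290) = min(1, 0.290) = 0.290
P (+) ((P (+) P) -> Q) = min(1, 0.624 + 0.290) = min(1, 0.914) = 0.914
So the right-hand bound is P (+) ((P (+) P) -> Q) = 0.914.
The residuum of the Łukasiewicz t-norm gives the supremum: min(1, 1 − 1.000 + 0.914).
1 − 1.000 + 0.914 = 0.914, so t = min(1, 0.914) = 0.914.
Check: 1.000 & 0.914 = max(0, 0.914) = 0.914 ≤ 0.914.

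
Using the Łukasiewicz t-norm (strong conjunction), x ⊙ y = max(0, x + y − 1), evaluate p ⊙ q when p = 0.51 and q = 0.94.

0.45

p ⊙ q = max(0, 0.51 + 0.94 − 1) = max(0, 0.45) = 0.45
For comparison, the Gödel (minimum) t-norm min(x, y) would give 0.51.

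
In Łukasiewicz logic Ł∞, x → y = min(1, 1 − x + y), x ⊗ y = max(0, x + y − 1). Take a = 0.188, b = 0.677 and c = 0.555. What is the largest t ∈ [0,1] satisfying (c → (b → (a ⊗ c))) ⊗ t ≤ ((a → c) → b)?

0.909

a ⊗ c = max(0, 0.188 + 0.555 − 1) = max(0, -0.257) = 0.000
b → (a ⊗ c) = min(1, 1 − 0.677 + 0.000) = min(1, 0.323) = 0.323
c → (b → (a ⊗ c)) = min(1, 1 − 0.555 + 0.323) = min(1, 0.768) = 0.768
So the left factor is c → (b → (a ⊗ c)) = 0.768.
a → c = min(1, 1 − 0.188 + 0.555) = min(1, 1.367) = 1.000
(a → c) → b = min(1, 1 − 1.000 + 0.677) = min(1, 0.677) = 0.677
So the right-hand bound is (a → c) → b = 0.677.
The residuum of the Łukasiewicz t-norm gives the supremum: min(1, 1 − 0.768 + 0.677).
1 − 0.768 + 0.677 = 0.909, so t = min(1, 0.909) = 0.909.
Check: 0.768 ⊗ 0.909 = max(0, 0.677) = 0.677 ≤ 0.677.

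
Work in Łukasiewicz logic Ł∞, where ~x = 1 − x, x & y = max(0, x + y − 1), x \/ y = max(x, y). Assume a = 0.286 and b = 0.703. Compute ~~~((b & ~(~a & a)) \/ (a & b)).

0.297

~a = 1 − 0.286 = 0.714
~a & a = max(0, 0.714 + 0.286 − 1) = max(0, 0.000) = 0.000
~(~a & a) = 1 − 0.000 = 1.000
b & ~(~a & a) = max(0, 0.703 + 1.000 − 1) = max(0, 0.703) = 0.703
a & b = max(0, 0.286 + 0.703 − 1) = max(0, -0.011) = 0.000
(b & ~(~a & a)) \/ (a & b) = max(0.703, 0.000) = 0.703
~((b & ~(~a & a)) \/ (a & b)) = 1 − 0.703 = 0.297
~~((b & ~(~a & a)) \/ (a & b)) = 1 − 0.297 = 0.703
~~~((b & ~(~a & a)) \/ (a & b)) = 1 − 0.703 = 0.297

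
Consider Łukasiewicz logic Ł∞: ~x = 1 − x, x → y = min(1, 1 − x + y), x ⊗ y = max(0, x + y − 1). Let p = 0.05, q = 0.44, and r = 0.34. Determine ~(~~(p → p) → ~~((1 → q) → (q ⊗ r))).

p → p = min(1, 1 − 0.05 + 0.05) = min(1, 1.00) = 1.00
~(p → p) = 1 − 1.00 = 0.00
~~(p → p) = 1 − 0.00 = 1.00
1 → q = min(1, 1 − 1.00 + 0.44) = min(1, 0.44) = 0.44
q ⊗ r = max(0, 0.44 + 0.34 − 1) = max(0, -0.22) = 0.00
(1 → q) → (q ⊗ r) = min(1, 1 − 0.44 + 0.00) = min(1, 0.56) = 0.56
~((1 → q) → (q ⊗ r)) = 1 − 0.56 = 0.44
~~((1 → q) → (q ⊗ r)) = 1 − 0.44 = 0.56
~~(p → p) → ~~((1 → q) → (q ⊗ r)) = min(1, 1 − 1.00 + 0.56) = min(1, 0.56) = 0.56
~(~~(p → p) → ~~((1 → q) → (q ⊗ r))) = 1 − 0.56 = 0.44

0.44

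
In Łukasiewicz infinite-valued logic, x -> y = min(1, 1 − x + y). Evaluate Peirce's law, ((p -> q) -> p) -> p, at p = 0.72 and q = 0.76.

p -> q = min(1, 1 − 0.72 + 0.76) = min(1, 1.04) = 1.00
(p -> q) -> p = min(1, 1 − 1.00 + 0.72) = min(1, 0.72) = 0.72
((p -> q) -> p) -> p = min(1, 1 − 0.72 + 0.72) = min(1, 1.00) = 1.00

1.00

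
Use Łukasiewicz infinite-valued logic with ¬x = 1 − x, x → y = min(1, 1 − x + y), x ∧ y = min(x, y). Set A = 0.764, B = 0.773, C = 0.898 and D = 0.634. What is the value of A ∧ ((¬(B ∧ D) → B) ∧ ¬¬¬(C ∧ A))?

0.236

B ∧ D = min(0.773, 0.634) = 0.634
¬(B ∧ D) = 1 − 0.634 = 0.366
¬(B ∧ D) → B = min(1, 1 − 0.366 + 0.773) = min(1, 1.407) = 1.000
C ∧ A = min(0.898, 0.764) = 0.764
¬(C ∧ A) = 1 − 0.764 = 0.236
¬¬(C ∧ A) = 1 − 0.236 = 0.764
¬¬¬(C ∧ A) = 1 − 0.764 = 0.236
(¬(B ∧ D) → B) ∧ ¬¬¬(C ∧ A) = min(1.000, 0.236) = 0.236
A ∧ ((¬(B ∧ D) → B) ∧ ¬¬¬(C ∧ A)) = min(0.764, 0.236) = 0.236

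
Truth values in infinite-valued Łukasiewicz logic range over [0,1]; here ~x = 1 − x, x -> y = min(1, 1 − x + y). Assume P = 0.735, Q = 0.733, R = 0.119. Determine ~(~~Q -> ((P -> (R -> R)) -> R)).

0.614

~Q = 1 − 0.733 = 0.267
~~Q = 1 − 0.267 = 0.733
R -> R = min(1, 1 − 0.119 + 0.119) = min(1, 1.000) = 1.000
P -> (R -> R) = min(1, 1 − 0.735 + 1.000) = min(1, 1.265) = 1.000
(P -> (R -> R)) -> R = min(1, 1 − 1.000 + 0.119) = min(1, 0.119) = 0.119
~~Q -> ((P -> (R -> R)) -> R) = min(1, 1 − 0.733 + 0.119) = min(1, 0.386) = 0.386
~(~~Q -> ((P -> (R -> R)) -> R)) = 1 − 0.386 = 0.614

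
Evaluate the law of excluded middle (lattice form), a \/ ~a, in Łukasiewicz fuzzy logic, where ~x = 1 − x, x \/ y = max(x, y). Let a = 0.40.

0.60

~a = 1 − 0.40 = 0.60
a \/ ~a = max(0.40, 0.60) = 0.60
(The value 0.60 < 1 shows this instance is not satisfied; not a Ł∞-tautology — its value is max(a, 1−a).)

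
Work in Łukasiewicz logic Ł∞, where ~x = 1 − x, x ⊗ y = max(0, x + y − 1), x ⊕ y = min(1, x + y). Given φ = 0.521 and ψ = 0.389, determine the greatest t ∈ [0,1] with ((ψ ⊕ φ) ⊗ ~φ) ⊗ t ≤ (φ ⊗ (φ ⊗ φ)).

0.611

ψ ⊕ φ = min(1, 0.389 + 0.521) = min(1, 0.910) = 0.910
~φ = 1 − 0.521 = 0.479
(ψ ⊕ φ) ⊗ ~φ = max(0, 0.910 + 0.479 − 1) = max(0, 0.389) = 0.389
So the left factor is (ψ ⊕ φ) ⊗ ~φ = 0.389.
φ ⊗ φ = max(0, 0.521 + 0.521 − 1) = max(0, 0.042) = 0.042
φ ⊗ (φ ⊗ φ) = max(0, 0.521 + 0.042 − 1) = max(0, -0.437) = 0.000
So the right-hand bound is φ ⊗ (φ ⊗ φ) = 0.000.
The residuum of the Łukasiewicz t-norm gives the supremum: min(1, 1 − 0.389 + 0.000).
1 − 0.389 + 0.000 = 0.611, so t = min(1, 0.611) = 0.611.
Check: 0.389 ⊗ 0.611 = max(0, 0.000) = 0.000 ≤ 0.000.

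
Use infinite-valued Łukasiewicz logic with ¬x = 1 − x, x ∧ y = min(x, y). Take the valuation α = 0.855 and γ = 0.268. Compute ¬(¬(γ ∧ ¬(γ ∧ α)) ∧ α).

0.268

γ ∧ α = min(0.268, 0.855) = 0.268
¬(γ ∧ α) = 1 − 0.268 = 0.732
γ ∧ ¬(γ ∧ α) = min(0.268, 0.732) = 0.268
¬(γ ∧ ¬(γ ∧ α)) = 1 − 0.268 = 0.732
¬(γ ∧ ¬(γ ∧ α)) ∧ α = min(0.732, 0.855) = 0.732
¬(¬(γ ∧ ¬(γ ∧ α)) ∧ α) = 1 − 0.732 = 0.268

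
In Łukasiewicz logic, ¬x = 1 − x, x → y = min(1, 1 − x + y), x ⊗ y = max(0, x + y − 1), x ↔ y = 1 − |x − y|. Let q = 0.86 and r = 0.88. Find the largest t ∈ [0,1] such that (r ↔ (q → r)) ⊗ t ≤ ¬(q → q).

0.12

q → r = min(1, 1 − 0.86 + 0.88) = min(1, 1.02) = 1.00
r ↔ (q → r) = 1 − |0.88 − 1.00| = 1 − 0.12 = 0.88
So the left factor is r ↔ (q → r) = 0.88.
q → q = min(1, 1 − 0.86 + 0.86) = min(1, 1.00) = 1.00
¬(q → q) = 1 − 1.00 = 0.00
So the right-hand bound is ¬(q → q) = 0.00.
The residuum of the Łukasiewicz t-norm gives the supremum: min(1, 1 − 0.88 + 0.00).
1 − 0.88 + 0.00 = 0.12, so t = min(1, 0.12) = 0.12.
Check: 0.88 ⊗ 0.12 = max(0, 0.00) = 0.00 ≤ 0.00.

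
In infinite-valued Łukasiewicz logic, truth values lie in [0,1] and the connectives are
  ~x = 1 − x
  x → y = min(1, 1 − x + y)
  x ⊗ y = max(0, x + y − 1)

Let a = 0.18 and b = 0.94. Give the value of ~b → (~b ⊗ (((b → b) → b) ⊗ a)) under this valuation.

0.94

~b = 1 − 0.94 = 0.06
b → b = min(1, 1 − 0.94 + 0.94) = min(1, 1.00) = 1.00
(b → b) → b = min(1, 1 − 1.00 + 0.94) = min(1, 0.94) = 0.94
((b → b) → b) ⊗ a = max(0, 0.94 + 0.18 − 1) = max(0, 0.12) = 0.12
~b ⊗ (((b → b) → b) ⊗ a) = max(0, 0.06 + 0.12 − 1) = max(0, -0.82) = 0.00
~b → (~b ⊗ (((b → b) → b) ⊗ a)) = min(1, 1 − 0.06 + 0.00) = min(1, 0.94) = 0.94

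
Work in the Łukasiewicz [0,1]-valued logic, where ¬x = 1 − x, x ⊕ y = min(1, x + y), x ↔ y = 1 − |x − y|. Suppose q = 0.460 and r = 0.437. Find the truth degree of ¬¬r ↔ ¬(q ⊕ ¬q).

¬r = 1 − 0.437 = 0.563
¬¬r = 1 − 0.563 = 0.437
¬q = 1 − 0.460 = 0.540
q ⊕ ¬q = min(1, 0.460 + 0.540) = min(1, 1.000) = 1.000
¬(q ⊕ ¬q) = 1 − 1.000 = 0.000
¬¬r ↔ ¬(q ⊕ ¬q) = 1 − |0.437 − 0.000| = 1 − 0.437 = 0.563

0.563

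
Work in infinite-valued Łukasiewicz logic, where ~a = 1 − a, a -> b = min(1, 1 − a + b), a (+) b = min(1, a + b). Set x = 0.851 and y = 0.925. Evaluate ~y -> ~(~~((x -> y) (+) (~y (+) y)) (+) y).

~y = 1 − 0.925 = 0.075
x -> y = min(1, 1 − 0.851 + 0.925) = min(1, 1.074) = 1.000
~y (+) y = min(1, 0.075 + 0.925) = min(1, 1.000) = 1.000
(x -> y) (+) (~y (+) y) = min(1, 1.000 + 1.000) = min(1, 2.000) = 1.000
~((x -> y) (+) (~y (+) y)) = 1 − 1.000 = 0.000
~~((x -> y) (+) (~y (+) y)) = 1 − 0.000 = 1.000
~~((x -> y) (+) (~y (+) y)) (+) y = min(1, 1.000 + 0.925) = min(1, 1.925) = 1.000
~(~~((x -> y) (+) (~y (+) y)) (+) y) = 1 − 1.000 = 0.000
~y -> ~(~~((x -> y) (+) (~y (+) y)) (+) y) = min(1, 1 − 0.075 + 0.000) = min(1, 0.925) = 0.925

0.925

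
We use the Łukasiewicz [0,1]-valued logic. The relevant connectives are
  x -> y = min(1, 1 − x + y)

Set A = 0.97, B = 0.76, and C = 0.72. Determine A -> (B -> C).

0.99

B -> C = min(1, 1 − 0.76 + 0.72) = min(1, 0.96) = 0.96
A -> (B -> C) = min(1, 1 − 0.97 + 0.96) = min(1, 0.99) = 0.99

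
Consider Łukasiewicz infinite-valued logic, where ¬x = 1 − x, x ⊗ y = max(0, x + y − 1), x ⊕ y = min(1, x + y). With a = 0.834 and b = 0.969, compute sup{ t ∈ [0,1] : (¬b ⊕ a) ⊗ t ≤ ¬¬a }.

0.969

¬b = 1 − 0.969 = 0.031
¬b ⊕ a = min(1, 0.031 + 0.834) = min(1, 0.865) = 0.865
So the left factor is ¬b ⊕ a = 0.865.
¬a = 1 − 0.834 = 0.166
¬¬a = 1 − 0.166 = 0.834
So the right-hand bound is ¬¬a = 0.834.
The residuum of the Łukasiewicz t-norm gives the supremum: min(1, 1 − 0.865 + 0.834).
1 − 0.865 + 0.834 = 0.969, so t = min(1, 0.969) = 0.969.
Check: 0.865 ⊗ 0.969 = max(0, 0.834) = 0.834 ≤ 0.834.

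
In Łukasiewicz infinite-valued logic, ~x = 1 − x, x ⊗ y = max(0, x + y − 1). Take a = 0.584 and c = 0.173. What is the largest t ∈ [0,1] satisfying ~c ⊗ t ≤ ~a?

0.589

~c = 1 − 0.173 = 0.827
So the left factor is ~c = 0.827.
~a = 1 − 0.584 = 0.416
So the right-hand bound is ~a = 0.416.
The residuum of the Łukasiewicz t-norm gives the supremum: min(1, 1 − 0.827 + 0.416).
1 − 0.827 + 0.416 = 0.589, so t = min(1, 0.589) = 0.589.
Check: 0.827 ⊗ 0.589 = max(0, 0.416) = 0.416 ≤ 0.416.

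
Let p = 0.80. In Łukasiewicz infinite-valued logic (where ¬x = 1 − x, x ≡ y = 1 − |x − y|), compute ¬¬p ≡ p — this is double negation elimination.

¬p = 1 − 0.80 = 0.20
¬¬p = 1 − 0.20 = 0.80
¬¬p ≡ p = 1 − |0.80 − 0.80| = 1 − 0.00 = 1.00
(As expected: always 1 in Ł∞ since negation is involutive.)

1.00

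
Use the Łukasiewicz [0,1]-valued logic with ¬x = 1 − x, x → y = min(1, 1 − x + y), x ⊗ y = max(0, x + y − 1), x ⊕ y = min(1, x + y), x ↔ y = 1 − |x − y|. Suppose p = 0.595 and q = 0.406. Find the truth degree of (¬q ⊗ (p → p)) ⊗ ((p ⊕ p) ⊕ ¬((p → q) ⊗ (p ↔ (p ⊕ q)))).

0.594

¬q = 1 − 0.406 = 0.594
p → p = min(1, 1 − 0.595 + 0.595) = min(1, 1.000) = 1.000
¬q ⊗ (p → p) = max(0, 0.594 + 1.000 − 1) = max(0, 0.594) = 0.594
p ⊕ p = min(1, 0.595 + 0.595) = min(1, 1.190) = 1.000
p → q = min(1, 1 − 0.595 + 0.406) = min(1, 0.811) = 0.811
p ⊕ q = min(1, 0.595 + 0.406) = min(1, 1.001) = 1.000
p ↔ (p ⊕ q) = 1 − |0.595 − 1.000| = 1 − 0.405 = 0.595
(p → q) ⊗ (p ↔ (p ⊕ q)) = max(0, 0.811 + 0.595 − 1) = max(0, 0.406) = 0.406
¬((p → q) ⊗ (p ↔ (p ⊕ q))) = 1 − 0.406 = 0.594
(p ⊕ p) ⊕ ¬((p → q) ⊗ (p ↔ (p ⊕ q))) = min(1, 1.000 + 0.594) = min(1, 1.594) = 1.000
(¬q ⊗ (p → p)) ⊗ ((p ⊕ p) ⊕ ¬((p → q) ⊗ (p ↔ (p ⊕ q)))) = max(0, 0.594 + 1.000 − 1) = max(0, 0.594) = 0.594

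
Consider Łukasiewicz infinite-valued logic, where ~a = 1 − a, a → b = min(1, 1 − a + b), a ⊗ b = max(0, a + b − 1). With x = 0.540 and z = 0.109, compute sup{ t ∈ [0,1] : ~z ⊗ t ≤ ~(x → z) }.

0.540

~z = 1 − 0.109 = 0.891
So the left factor is ~z = 0.891.
x → z = min(1, 1 − 0.540 + 0.109) = min(1, 0.569) = 0.569
~(x → z) = 1 − 0.569 = 0.431
So the right-hand bound is ~(x → z) = 0.431.
The residuum of the Łukasiewicz t-norm gives the supremum: min(1, 1 − 0.891 + 0.431).
1 − 0.891 + 0.431 = 0.540, so t = min(1, 0.540) = 0.540.
Check: 0.891 ⊗ 0.540 = max(0, 0.431) = 0.431 ≤ 0.431.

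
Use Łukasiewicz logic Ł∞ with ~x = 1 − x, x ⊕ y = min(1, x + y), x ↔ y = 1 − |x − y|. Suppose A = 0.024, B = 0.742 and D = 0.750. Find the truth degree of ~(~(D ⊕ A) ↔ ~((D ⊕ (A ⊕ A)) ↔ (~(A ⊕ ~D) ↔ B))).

D ⊕ A = min(1, 0.750 + 0.024) = min(1, 0.774) = 0.774
~(D ⊕ A) = 1 − 0.774 = 0.226
A ⊕ A = min(1, 0.024 + 0.024) = min(1, 0.048) = 0.048
D ⊕ (A ⊕ A) = min(1, 0.750 + 0.048) = min(1, 0.798) = 0.798
~D = 1 − 0.750 = 0.250
A ⊕ ~D = min(1, 0.024 + 0.250) = min(1, 0.274) = 0.274
~(A ⊕ ~D) = 1 − 0.274 = 0.726
~(A ⊕ ~D) ↔ B = 1 − |0.726 − 0.742| = 1 − 0.016 = 0.984
(D ⊕ (A ⊕ A)) ↔ (~(A ⊕ ~D) ↔ B) = 1 − |0.798 − 0.984| = 1 − 0.186 = 0.814
~((D ⊕ (A ⊕ A)) ↔ (~(A ⊕ ~D) ↔ B)) = 1 − 0.814 = 0.186
~(D ⊕ A) ↔ ~((D ⊕ (A ⊕ A)) ↔ (~(A ⊕ ~D) ↔ B)) = 1 − |0.226 − 0.186| = 1 − 0.040 = 0.960
~(~(D ⊕ A) ↔ ~((D ⊕ (A ⊕ A)) ↔ (~(A ⊕ ~D) ↔ B))) = 1 − 0.960 = 0.040

0.040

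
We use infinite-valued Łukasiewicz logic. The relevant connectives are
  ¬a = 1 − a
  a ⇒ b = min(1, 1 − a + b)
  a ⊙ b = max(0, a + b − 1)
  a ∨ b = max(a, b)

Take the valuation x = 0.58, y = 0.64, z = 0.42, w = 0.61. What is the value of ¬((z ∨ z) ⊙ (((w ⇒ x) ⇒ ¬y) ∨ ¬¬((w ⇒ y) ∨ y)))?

z ∨ z = max(0.42, 0.42) = 0.42
w ⇒ x = min(1, 1 − 0.61 + 0.58) = min(1, 0.97) = 0.97
¬y = 1 − 0.64 = 0.36
(w ⇒ x) ⇒ ¬y = min(1, 1 − 0.97 + 0.36) = min(1, 0.39) = 0.39
w ⇒ y = min(1, 1 − 0.61 + 0.64) = min(1, 1.03) = 1.00
(w ⇒ y) ∨ y = max(1.00, 0.64) = 1.00
¬((w ⇒ y) ∨ y) = 1 − 1.00 = 0.00
¬¬((w ⇒ y) ∨ y) = 1 − 0.00 = 1.00
((w ⇒ x) ⇒ ¬y) ∨ ¬¬((w ⇒ y) ∨ y) = max(0.39, 1.00) = 1.00
(z ∨ z) ⊙ (((w ⇒ x) ⇒ ¬y) ∨ ¬¬((w ⇒ y) ∨ y)) = max(0, 0.42 + 1.00 − 1) = max(0, 0.42) = 0.42
¬((z ∨ z) ⊙ (((w ⇒ x) ⇒ ¬y) ∨ ¬¬((w ⇒ y) ∨ y))) = 1 − 0.42 = 0.58

0.58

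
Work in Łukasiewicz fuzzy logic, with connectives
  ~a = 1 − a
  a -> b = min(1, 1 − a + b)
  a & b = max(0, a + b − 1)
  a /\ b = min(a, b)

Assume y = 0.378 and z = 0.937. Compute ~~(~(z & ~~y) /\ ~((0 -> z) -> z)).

~y = 1 − 0.378 = 0.622
~~y = 1 − 0.622 = 0.378
z & ~~y = max(0, 0.937 + 0.378 − 1) = max(0, 0.315) = 0.315
~(z & ~~y) = 1 − 0.315 = 0.685
0 -> z = min(1, 1 − 0.000 + 0.937) = min(1, 1.937) = 1.000
(0 -> z) -> z = min(1, 1 − 1.000 + 0.937) = min(1, 0.937) = 0.937
~((0 -> z) -> z) = 1 − 0.937 = 0.063
~(z & ~~y) /\ ~((0 -> z) -> z) = min(0.685, 0.063) = 0.063
~(~(z & ~~y) /\ ~((0 -> z) -> z)) = 1 − 0.063 = 0.937
~~(~(z & ~~y) /\ ~((0 -> z) -> z)) = 1 − 0.937 = 0.063

0.063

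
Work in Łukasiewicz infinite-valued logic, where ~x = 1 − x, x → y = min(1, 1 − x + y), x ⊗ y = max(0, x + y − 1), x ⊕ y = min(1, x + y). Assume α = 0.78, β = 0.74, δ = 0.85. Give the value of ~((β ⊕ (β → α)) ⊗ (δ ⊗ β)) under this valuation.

β → α = min(1, 1 − 0.74 + 0.78) = min(1, 1.04) = 1.00
β ⊕ (β → α) = min(1, 0.74 + 1.00) = min(1, 1.74) = 1.00
δ ⊗ β = max(0, 0.85 + 0.74 − 1) = max(0, 0.59) = 0.59
(β ⊕ (β → α)) ⊗ (δ ⊗ β) = max(0, 1.00 + 0.59 − 1) = max(0, 0.59) = 0.59
~((β ⊕ (β → α)) ⊗ (δ ⊗ β)) = 1 − 0.59 = 0.41

0.41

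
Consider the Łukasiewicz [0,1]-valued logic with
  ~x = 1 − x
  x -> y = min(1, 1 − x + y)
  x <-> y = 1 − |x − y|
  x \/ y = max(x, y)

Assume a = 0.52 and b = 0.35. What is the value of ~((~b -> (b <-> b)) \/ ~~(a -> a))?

~b = 1 − 0.35 = 0.65
b <-> b = 1 − |0.35 − 0.35| = 1 − 0.00 = 1.00
~b -> (b <-> b) = min(1, 1 − 0.65 + 1.00) = min(1, 1.35) = 1.00
a -> a = min(1, 1 − 0.52 + 0.52) = min(1, 1.00) = 1.00
~(a -> a) = 1 − 1.00 = 0.00
~~(a -> a) = 1 − 0.00 = 1.00
(~b -> (b <-> b)) \/ ~~(a -> a) = max(1.00, 1.00) = 1.00
~((~b -> (b <-> b)) \/ ~~(a -> a)) = 1 − 1.00 = 0.00

0.00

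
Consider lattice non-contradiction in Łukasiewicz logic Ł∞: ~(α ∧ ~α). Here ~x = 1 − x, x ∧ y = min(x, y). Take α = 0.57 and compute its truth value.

~α = 1 − 0.57 = 0.43
α ∧ ~α = min(0.57, 0.43) = 0.43
~(α ∧ ~α) = 1 − 0.43 = 0.57
(The value 0.57 < 1 shows this instance is not satisfied; not a Ł∞-tautology — its value is 1 − min(a, 1−a).)

0.57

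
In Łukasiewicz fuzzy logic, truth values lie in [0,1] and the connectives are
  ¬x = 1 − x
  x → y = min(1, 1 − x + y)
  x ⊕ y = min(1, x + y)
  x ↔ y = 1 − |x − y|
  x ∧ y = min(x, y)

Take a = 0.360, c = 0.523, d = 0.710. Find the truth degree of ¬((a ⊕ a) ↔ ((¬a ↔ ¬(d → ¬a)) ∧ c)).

a ⊕ a = min(1, 0.360 + 0.360) = min(1, 0.720) = 0.720
¬a = 1 − 0.360 = 0.640
d → ¬a = min(1, 1 − 0.710 + 0.640) = min(1, 0.930) = 0.930
¬(d → ¬a) = 1 − 0.930 = 0.070
¬a ↔ ¬(d → ¬a) = 1 − |0.640 − 0.070| = 1 − 0.570 = 0.430
(¬a ↔ ¬(d → ¬a)) ∧ c = min(0.430, 0.523) = 0.430
(a ⊕ a) ↔ ((¬a ↔ ¬(d → ¬a)) ∧ c) = 1 − |0.720 − 0.430| = 1 − 0.290 = 0.710
¬((a ⊕ a) ↔ ((¬a ↔ ¬(d → ¬a)) ∧ c)) = 1 − 0.710 = 0.290

0.290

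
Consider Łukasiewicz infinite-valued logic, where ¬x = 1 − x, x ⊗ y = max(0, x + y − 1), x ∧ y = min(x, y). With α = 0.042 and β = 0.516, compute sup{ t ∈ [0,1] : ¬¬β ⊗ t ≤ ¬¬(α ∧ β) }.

0.526

¬β = 1 − 0.516 = 0.484
¬¬β = 1 − 0.484 = 0.516
So the left factor is ¬¬β = 0.516.
α ∧ β = min(0.042, 0.516) = 0.042
¬(α ∧ β) = 1 − 0.042 = 0.958
¬¬(α ∧ β) = 1 − 0.958 = 0.042
So the right-hand bound is ¬¬(α ∧ β) = 0.042.
The residuum of the Łukasiewicz t-norm gives the supremum: min(1, 1 − 0.516 + 0.042).
1 − 0.516 + 0.042 = 0.526, so t = min(1, 0.526) = 0.526.
Check: 0.516 ⊗ 0.526 = max(0, 0.042) = 0.042 ≤ 0.042.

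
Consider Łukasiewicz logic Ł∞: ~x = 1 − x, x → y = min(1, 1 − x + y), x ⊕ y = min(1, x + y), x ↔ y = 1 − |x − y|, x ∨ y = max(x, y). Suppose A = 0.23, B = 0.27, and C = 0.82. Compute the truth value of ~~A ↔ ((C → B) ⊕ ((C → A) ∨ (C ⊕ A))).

0.23

~A = 1 − 0.23 = 0.77
~~A = 1 − 0.77 = 0.23
C → B = min(1, 1 − 0.82 + 0.27) = min(1, 0.45) = 0.45
C → A = min(1, 1 − 0.82 + 0.23) = min(1, 0.41) = 0.41
C ⊕ A = min(1, 0.82 + 0.23) = min(1, 1.05) = 1.00
(C → A) ∨ (C ⊕ A) = max(0.41, 1.00) = 1.00
(C → B) ⊕ ((C → A) ∨ (C ⊕ A)) = min(1, 0.45 + 1.00) = min(1, 1.45) = 1.00
~~A ↔ ((C → B) ⊕ ((C → A) ∨ (C ⊕ A))) = 1 − |0.23 − 1.00| = 1 − 0.77 = 0.23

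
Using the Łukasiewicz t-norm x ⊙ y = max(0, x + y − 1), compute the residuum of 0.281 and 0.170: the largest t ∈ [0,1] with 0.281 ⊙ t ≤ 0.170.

0.889

The residuum of the Łukasiewicz t-norm gives the supremum: min(1, 1 − 0.281 + 0.170).
1 − 0.281 + 0.170 = 0.889, so t = min(1, 0.889) = 0.889.
Check: 0.281 ⊙ 0.889 = max(0, 0.170) = 0.170 ≤ 0.170.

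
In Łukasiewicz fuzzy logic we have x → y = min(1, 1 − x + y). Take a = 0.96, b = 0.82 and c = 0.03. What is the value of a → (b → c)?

b → c = min(1, 1 − 0.82 + 0.03) = min(1, 0.21) = 0.21
a → (b → c) = min(1, 1 − 0.96 + 0.21) = min(1, 0.25) = 0.25

0.25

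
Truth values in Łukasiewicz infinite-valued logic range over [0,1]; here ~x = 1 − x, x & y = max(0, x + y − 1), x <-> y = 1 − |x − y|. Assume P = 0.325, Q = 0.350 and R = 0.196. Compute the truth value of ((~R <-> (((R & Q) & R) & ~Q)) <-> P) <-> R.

~R = 1 − 0.196 = 0.804
R & Q = max(0, 0.196 + 0.350 − 1) = max(0, -0.454) = 0.000
(R & Q) & R = max(0, 0.000 + 0.196 − 1) = max(0, -0.804) = 0.000
~Q = 1 − 0.350 = 0.650
((R & Q) & R) & ~Q = max(0, 0.000 + 0.650 − 1) = max(0, -0.350) = 0.000
~R <-> (((R & Q) & R) & ~Q) = 1 − |0.804 − 0.000| = 1 − 0.804 = 0.196
(~R <-> (((R & Q) & R) & ~Q)) <-> P = 1 − |0.196 − 0.325| = 1 − 0.129 = 0.871
((~R <-> (((R & Q) & R) & ~Q)) <-> P) <-> R = 1 − |0.871 − 0.196| = 1 − 0.675 = 0.325

0.325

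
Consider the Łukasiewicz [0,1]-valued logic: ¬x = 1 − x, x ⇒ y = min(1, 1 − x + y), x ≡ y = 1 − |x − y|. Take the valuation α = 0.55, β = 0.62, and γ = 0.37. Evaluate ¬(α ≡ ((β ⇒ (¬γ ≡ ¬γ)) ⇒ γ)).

¬γ = 1 − 0.37 = 0.63
¬γ ≡ ¬γ = 1 − |0.63 − 0.63| = 1 − 0.00 = 1.00
β ⇒ (¬γ ≡ ¬γ) = min(1, 1 − 0.62 + 1.00) = min(1, 1.38) = 1.00
(β ⇒ (¬γ ≡ ¬γ)) ⇒ γ = min(1, 1 − 1.00 + 0.37) = min(1, 0.37) = 0.37
α ≡ ((β ⇒ (¬γ ≡ ¬γ)) ⇒ γ) = 1 − |0.55 − 0.37| = 1 − 0.18 = 0.82
¬(α ≡ ((β ⇒ (¬γ ≡ ¬γ)) ⇒ γ)) = 1 − 0.82 = 0.18

0.18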